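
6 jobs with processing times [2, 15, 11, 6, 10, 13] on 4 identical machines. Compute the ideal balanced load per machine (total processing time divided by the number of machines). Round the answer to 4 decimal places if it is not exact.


Total processing time = 2 + 15 + 11 + 6 + 10 + 13 = 57
Number of machines = 4
Ideal balanced load = 57 / 4 = 14.25

14.25


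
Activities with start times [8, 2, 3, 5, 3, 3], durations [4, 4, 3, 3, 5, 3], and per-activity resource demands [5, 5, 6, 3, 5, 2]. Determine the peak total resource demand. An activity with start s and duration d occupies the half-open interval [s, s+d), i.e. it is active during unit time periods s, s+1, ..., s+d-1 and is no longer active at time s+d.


Each activity i is active on [start_i, start_i + duration_i).
Compute total resource usage per time slot:
  t=0: active resources = [], total = 0
  t=1: active resources = [], total = 0
  t=2: active resources = [5], total = 5
  t=3: active resources = [5, 6, 5, 2], total = 18
  t=4: active resources = [5, 6, 5, 2], total = 18
  t=5: active resources = [5, 6, 3, 5, 2], total = 21
  t=6: active resources = [3, 5], total = 8
  t=7: active resources = [3, 5], total = 8
  t=8: active resources = [5], total = 5
  t=9: active resources = [5], total = 5
  t=10: active resources = [5], total = 5
  t=11: active resources = [5], total = 5
Peak resource demand = 21

21


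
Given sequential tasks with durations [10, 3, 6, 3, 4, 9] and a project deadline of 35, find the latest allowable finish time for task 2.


LF(activity 2) = deadline - sum of successor durations
Successors: activities 3 through 6 with durations [6, 3, 4, 9]
Sum of successor durations = 22
LF = 35 - 22 = 13

13


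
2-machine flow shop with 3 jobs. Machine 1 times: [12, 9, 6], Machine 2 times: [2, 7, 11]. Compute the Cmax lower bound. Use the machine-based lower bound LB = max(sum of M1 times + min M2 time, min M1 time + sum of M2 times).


LB1 = sum(M1 times) + min(M2 times) = 27 + 2 = 29
LB2 = min(M1 times) + sum(M2 times) = 6 + 20 = 26
Lower bound = max(LB1, LB2) = max(29, 26) = 29

29


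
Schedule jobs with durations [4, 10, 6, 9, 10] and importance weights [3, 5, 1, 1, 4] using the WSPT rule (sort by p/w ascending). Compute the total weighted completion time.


Compute p/w ratios and sort ascending (WSPT): [(4, 3), (10, 5), (10, 4), (6, 1), (9, 1)]
Compute weighted completion times:
  Job (p=4,w=3): C=4, w*C=3*4=12
  Job (p=10,w=5): C=14, w*C=5*14=70
  Job (p=10,w=4): C=24, w*C=4*24=96
  Job (p=6,w=1): C=30, w*C=1*30=30
  Job (p=9,w=1): C=39, w*C=1*39=39
Total weighted completion time = 247

247


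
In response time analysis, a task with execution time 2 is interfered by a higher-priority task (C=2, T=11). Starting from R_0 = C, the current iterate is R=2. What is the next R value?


R_next = C + ceil(R_prev / T_hp) * C_hp
ceil(2 / 11) = ceil(0.1818) = 1
Interference = 1 * 2 = 2
R_next = 2 + 2 = 4

4


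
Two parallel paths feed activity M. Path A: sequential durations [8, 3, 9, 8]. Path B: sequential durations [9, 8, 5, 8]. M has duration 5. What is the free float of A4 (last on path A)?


ES(A4) = sum of predecessors on chain A = 20
EF(A4) = ES + duration = 20 + 8 = 28
Successor of A4 is M. ES(M) = max(sum(A), sum(B)) = max(28, 30) = 30
Free float = ES(successor) - EF(current) = 30 - 28 = 2

2


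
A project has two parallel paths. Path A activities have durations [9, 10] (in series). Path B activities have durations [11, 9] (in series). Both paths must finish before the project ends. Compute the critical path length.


Path A total = 9 + 10 = 19
Path B total = 11 + 9 = 20
Critical path = longest path = max(19, 20) = 20

20


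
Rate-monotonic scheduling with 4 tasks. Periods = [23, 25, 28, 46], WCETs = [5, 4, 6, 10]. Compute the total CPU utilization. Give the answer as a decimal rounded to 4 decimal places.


Compute individual utilizations (exact fractions):
  Task 1: C/T = 5/23 (approx. 0.2174)
  Task 2: C/T = 4/25 (approx. 0.16)
  Task 3: C/T = 6/28 = 3/14 (approx. 0.2143)
  Task 4: C/T = 10/46 = 5/23 (approx. 0.2174)
Total utilization U = 5/23 + 4/25 + 3/14 + 5/23 = 6513/8050
Rounded to 4 decimal places: U = 0.8091
RM (Liu & Layland) bound for 4 tasks = 0.756828; compare with U = 6513/8050 (approx. 0.809068)
bound < U <= 1, so the RM sufficient condition is not met (inconclusive; an exact test such as response-time analysis is needed).

0.8091


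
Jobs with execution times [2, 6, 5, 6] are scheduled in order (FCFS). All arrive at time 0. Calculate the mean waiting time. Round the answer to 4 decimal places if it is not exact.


FCFS order (as given): [2, 6, 5, 6]
Waiting times:
  Job 1: wait = 0
  Job 2: wait = 2
  Job 3: wait = 8
  Job 4: wait = 13
Sum of waiting times = 23
Average waiting time = 23/4 = 5.75

5.75


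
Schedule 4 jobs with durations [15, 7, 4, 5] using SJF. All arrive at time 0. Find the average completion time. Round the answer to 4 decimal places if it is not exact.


SJF order (ascending): [4, 5, 7, 15]
Completion times:
  Job 1: burst=4, C=4
  Job 2: burst=5, C=9
  Job 3: burst=7, C=16
  Job 4: burst=15, C=31
Average completion = 60/4 = 15.0

15.0


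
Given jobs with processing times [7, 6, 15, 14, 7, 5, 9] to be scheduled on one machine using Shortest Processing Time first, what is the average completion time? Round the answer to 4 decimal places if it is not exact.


Sort jobs by processing time (SPT order): [5, 6, 7, 7, 9, 14, 15]
Compute completion times sequentially:
  Job 1: processing = 5, completes at 5
  Job 2: processing = 6, completes at 11
  Job 3: processing = 7, completes at 18
  Job 4: processing = 7, completes at 25
  Job 5: processing = 9, completes at 34
  Job 6: processing = 14, completes at 48
  Job 7: processing = 15, completes at 63
Sum of completion times = 204
Average completion time = 204/7 = 29.1429

29.1429


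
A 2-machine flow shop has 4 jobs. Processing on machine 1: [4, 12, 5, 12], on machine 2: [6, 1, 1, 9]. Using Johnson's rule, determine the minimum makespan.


Apply Johnson's rule:
  Group 1 (a <= b): [(1, 4, 6)]
  Group 2 (a > b): [(4, 12, 9), (2, 12, 1), (3, 5, 1)]
Optimal job order: [1, 4, 2, 3]
Schedule:
  Job 1: M1 done at 4, M2 done at 10
  Job 4: M1 done at 16, M2 done at 25
  Job 2: M1 done at 28, M2 done at 29
  Job 3: M1 done at 33, M2 done at 34
Makespan = 34

34


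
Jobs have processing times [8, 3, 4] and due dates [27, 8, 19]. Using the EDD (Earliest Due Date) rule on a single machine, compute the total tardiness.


Sort by due date (EDD order): [(3, 8), (4, 19), (8, 27)]
Compute completion times and tardiness:
  Job 1: p=3, d=8, C=3, tardiness=max(0,3-8)=0
  Job 2: p=4, d=19, C=7, tardiness=max(0,7-19)=0
  Job 3: p=8, d=27, C=15, tardiness=max(0,15-27)=0
Total tardiness = 0

0


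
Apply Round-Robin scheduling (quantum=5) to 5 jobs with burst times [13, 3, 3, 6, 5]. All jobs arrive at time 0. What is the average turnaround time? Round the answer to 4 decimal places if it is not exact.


Time quantum = 5
Execution trace:
  J1 runs 5 units, time = 5
  J2 runs 3 units, time = 8
  J3 runs 3 units, time = 11
  J4 runs 5 units, time = 16
  J5 runs 5 units, time = 21
  J1 runs 5 units, time = 26
  J4 runs 1 units, time = 27
  J1 runs 3 units, time = 30
Finish times: [30, 8, 11, 27, 21]
Average turnaround = 97/5 = 19.4

19.4


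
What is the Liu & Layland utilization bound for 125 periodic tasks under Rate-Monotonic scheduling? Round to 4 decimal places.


Compute 2^(1/125) = 1.0055605804
Subtract 1: 1.0055605804 - 1 = 0.0055605804
Multiply by n: 125 * 0.0055605804 = 0.6950725500
Round to 4 dp: 0.6951

0.6951


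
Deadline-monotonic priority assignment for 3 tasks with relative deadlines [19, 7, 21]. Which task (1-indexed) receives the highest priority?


Sort tasks by relative deadline (ascending):
  Task 2: deadline = 7
  Task 1: deadline = 19
  Task 3: deadline = 21
Priority order (highest first): [2, 1, 3]
Highest priority task = 2

2


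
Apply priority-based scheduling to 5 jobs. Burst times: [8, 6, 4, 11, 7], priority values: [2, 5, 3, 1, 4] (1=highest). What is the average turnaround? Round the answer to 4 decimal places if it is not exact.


Sort by priority (ascending = highest first):
Order: [(1, 11), (2, 8), (3, 4), (4, 7), (5, 6)]
Completion times:
  Priority 1, burst=11, C=11
  Priority 2, burst=8, C=19
  Priority 3, burst=4, C=23
  Priority 4, burst=7, C=30
  Priority 5, burst=6, C=36
Average turnaround = 119/5 = 23.8

23.8


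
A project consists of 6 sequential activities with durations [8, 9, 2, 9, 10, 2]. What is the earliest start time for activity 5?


Activity 5 starts after activities 1 through 4 complete.
Predecessor durations: [8, 9, 2, 9]
ES = 8 + 9 + 2 + 9 = 28

28


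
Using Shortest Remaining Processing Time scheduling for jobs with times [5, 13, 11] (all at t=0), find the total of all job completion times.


Since all jobs arrive at t=0, SRPT equals SPT ordering.
SPT order: [5, 11, 13]
Completion times:
  Job 1: p=5, C=5
  Job 2: p=11, C=16
  Job 3: p=13, C=29
Total completion time = 5 + 16 + 29 = 50

50


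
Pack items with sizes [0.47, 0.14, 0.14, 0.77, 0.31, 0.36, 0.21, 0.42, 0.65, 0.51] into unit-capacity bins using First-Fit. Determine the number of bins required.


Place items sequentially using First-Fit:
  Item 0.47 -> new Bin 1
  Item 0.14 -> Bin 1 (now 0.61)
  Item 0.14 -> Bin 1 (now 0.75)
  Item 0.77 -> new Bin 2
  Item 0.31 -> new Bin 3
  Item 0.36 -> Bin 3 (now 0.67)
  Item 0.21 -> Bin 1 (now 0.96)
  Item 0.42 -> new Bin 4
  Item 0.65 -> new Bin 5
  Item 0.51 -> Bin 4 (now 0.93)
Total bins used = 5

5


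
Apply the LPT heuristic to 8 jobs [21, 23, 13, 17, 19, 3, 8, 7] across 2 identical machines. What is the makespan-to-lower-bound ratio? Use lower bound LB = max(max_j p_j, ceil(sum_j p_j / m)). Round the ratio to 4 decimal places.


LPT order: [23, 21, 19, 17, 13, 8, 7, 3]
Machine loads after assignment: [56, 55]
LPT makespan = 56
Lower bound = max(max_job, ceil(total/2)) = max(23, 56) = 56
Ratio = 56 / 56 = 1.0

1.0


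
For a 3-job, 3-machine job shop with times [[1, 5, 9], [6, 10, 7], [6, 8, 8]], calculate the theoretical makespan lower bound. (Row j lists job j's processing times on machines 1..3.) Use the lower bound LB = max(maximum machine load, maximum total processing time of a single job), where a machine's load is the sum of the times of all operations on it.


Machine loads:
  Machine 1: 1 + 6 + 6 = 13
  Machine 2: 5 + 10 + 8 = 23
  Machine 3: 9 + 7 + 8 = 24
Max machine load = 24
Job totals:
  Job 1: 15
  Job 2: 23
  Job 3: 22
Max job total = 23
Lower bound = max(24, 23) = 24

24


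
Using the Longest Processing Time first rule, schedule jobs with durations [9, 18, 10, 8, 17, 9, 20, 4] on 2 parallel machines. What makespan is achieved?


Sort jobs in decreasing order (LPT): [20, 18, 17, 10, 9, 9, 8, 4]
Assign each job to the least loaded machine:
  Machine 1: jobs [20, 10, 9, 8], load = 47
  Machine 2: jobs [18, 17, 9, 4], load = 48
Makespan = max load = 48

48


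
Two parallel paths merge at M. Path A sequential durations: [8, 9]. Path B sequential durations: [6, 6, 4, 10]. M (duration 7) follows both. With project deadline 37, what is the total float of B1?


Forward pass: ES(B1) = sum of predecessors on chain B = 0
EF = ES + duration = 0 + 6 = 6
Backward pass: LF(M) = deadline = 37; LS(M) = 37 - 7 = 30
LF(B1) = LS(M) - sum(successors on chain B) = 30 - 20 = 10
LS = LF - duration = 10 - 6 = 4
Total float = LS - ES = 4 - 0 = 4

4


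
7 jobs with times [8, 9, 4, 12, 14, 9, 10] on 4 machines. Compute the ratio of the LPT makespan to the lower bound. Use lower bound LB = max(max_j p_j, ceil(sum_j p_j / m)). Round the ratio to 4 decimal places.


LPT order: [14, 12, 10, 9, 9, 8, 4]
Machine loads after assignment: [14, 16, 18, 18]
LPT makespan = 18
Lower bound = max(max_job, ceil(total/4)) = max(14, 17) = 17
Ratio = 18 / 17 = 1.0588

1.0588


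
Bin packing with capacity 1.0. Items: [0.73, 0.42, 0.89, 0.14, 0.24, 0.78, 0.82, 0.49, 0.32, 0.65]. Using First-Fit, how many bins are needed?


Place items sequentially using First-Fit:
  Item 0.73 -> new Bin 1
  Item 0.42 -> new Bin 2
  Item 0.89 -> new Bin 3
  Item 0.14 -> Bin 1 (now 0.87)
  Item 0.24 -> Bin 2 (now 0.66)
  Item 0.78 -> new Bin 4
  Item 0.82 -> new Bin 5
  Item 0.49 -> new Bin 6
  Item 0.32 -> Bin 2 (now 0.98)
  Item 0.65 -> new Bin 7
Total bins used = 7

7


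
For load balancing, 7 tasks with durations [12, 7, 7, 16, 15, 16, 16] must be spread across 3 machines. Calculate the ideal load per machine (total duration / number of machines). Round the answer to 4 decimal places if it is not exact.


Total processing time = 12 + 7 + 7 + 16 + 15 + 16 + 16 = 89
Number of machines = 3
Ideal balanced load = 89 / 3 = 29.6667

29.6667


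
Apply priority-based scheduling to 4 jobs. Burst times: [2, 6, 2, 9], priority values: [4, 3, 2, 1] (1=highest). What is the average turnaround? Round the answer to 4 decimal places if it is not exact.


Sort by priority (ascending = highest first):
Order: [(1, 9), (2, 2), (3, 6), (4, 2)]
Completion times:
  Priority 1, burst=9, C=9
  Priority 2, burst=2, C=11
  Priority 3, burst=6, C=17
  Priority 4, burst=2, C=19
Average turnaround = 56/4 = 14.0

14.0


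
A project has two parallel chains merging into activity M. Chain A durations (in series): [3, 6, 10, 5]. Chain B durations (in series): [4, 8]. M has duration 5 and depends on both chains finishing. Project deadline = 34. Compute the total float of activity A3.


Forward pass: ES(A3) = sum of predecessors on chain A = 9
EF = ES + duration = 9 + 10 = 19
Backward pass: LF(M) = deadline = 34; LS(M) = 34 - 5 = 29
LF(A3) = LS(M) - sum(successors on chain A) = 29 - 5 = 24
LS = LF - duration = 24 - 10 = 14
Total float = LS - ES = 14 - 9 = 5

5


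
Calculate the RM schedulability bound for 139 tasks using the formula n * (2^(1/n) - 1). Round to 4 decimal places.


Compute 2^(1/139) = 1.0049991245
Subtract 1: 1.0049991245 - 1 = 0.0049991245
Multiply by n: 139 * 0.0049991245 = 0.6948783055
Round to 4 dp: 0.6949

0.6949


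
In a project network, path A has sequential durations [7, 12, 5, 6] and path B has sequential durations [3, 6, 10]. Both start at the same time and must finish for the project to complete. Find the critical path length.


Path A total = 7 + 12 + 5 + 6 = 30
Path B total = 3 + 6 + 10 = 19
Critical path = longest path = max(30, 19) = 30

30


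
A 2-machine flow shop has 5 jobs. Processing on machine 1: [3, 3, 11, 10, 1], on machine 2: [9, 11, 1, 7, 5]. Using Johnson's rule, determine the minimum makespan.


Apply Johnson's rule:
  Group 1 (a <= b): [(5, 1, 5), (1, 3, 9), (2, 3, 11)]
  Group 2 (a > b): [(4, 10, 7), (3, 11, 1)]
Optimal job order: [5, 1, 2, 4, 3]
Schedule:
  Job 5: M1 done at 1, M2 done at 6
  Job 1: M1 done at 4, M2 done at 15
  Job 2: M1 done at 7, M2 done at 26
  Job 4: M1 done at 17, M2 done at 33
  Job 3: M1 done at 28, M2 done at 34
Makespan = 34

34


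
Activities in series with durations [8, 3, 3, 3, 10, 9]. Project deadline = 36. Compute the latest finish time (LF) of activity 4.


LF(activity 4) = deadline - sum of successor durations
Successors: activities 5 through 6 with durations [10, 9]
Sum of successor durations = 19
LF = 36 - 19 = 17

17


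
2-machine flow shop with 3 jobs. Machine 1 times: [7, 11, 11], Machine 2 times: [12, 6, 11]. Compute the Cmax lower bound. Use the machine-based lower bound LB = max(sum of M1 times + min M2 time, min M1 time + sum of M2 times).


LB1 = sum(M1 times) + min(M2 times) = 29 + 6 = 35
LB2 = min(M1 times) + sum(M2 times) = 7 + 29 = 36
Lower bound = max(LB1, LB2) = max(35, 36) = 36

36


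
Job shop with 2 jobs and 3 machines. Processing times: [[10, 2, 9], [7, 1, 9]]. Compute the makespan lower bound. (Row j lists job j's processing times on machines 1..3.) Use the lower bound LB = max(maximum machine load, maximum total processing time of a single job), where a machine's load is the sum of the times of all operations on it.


Machine loads:
  Machine 1: 10 + 7 = 17
  Machine 2: 2 + 1 = 3
  Machine 3: 9 + 9 = 18
Max machine load = 18
Job totals:
  Job 1: 21
  Job 2: 17
Max job total = 21
Lower bound = max(18, 21) = 21

21


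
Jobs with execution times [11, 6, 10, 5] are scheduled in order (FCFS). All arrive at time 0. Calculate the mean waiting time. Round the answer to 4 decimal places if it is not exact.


FCFS order (as given): [11, 6, 10, 5]
Waiting times:
  Job 1: wait = 0
  Job 2: wait = 11
  Job 3: wait = 17
  Job 4: wait = 27
Sum of waiting times = 55
Average waiting time = 55/4 = 13.75

13.75


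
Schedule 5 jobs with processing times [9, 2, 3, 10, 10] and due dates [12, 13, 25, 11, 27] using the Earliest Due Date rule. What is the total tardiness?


Sort by due date (EDD order): [(10, 11), (9, 12), (2, 13), (3, 25), (10, 27)]
Compute completion times and tardiness:
  Job 1: p=10, d=11, C=10, tardiness=max(0,10-11)=0
  Job 2: p=9, d=12, C=19, tardiness=max(0,19-12)=7
  Job 3: p=2, d=13, C=21, tardiness=max(0,21-13)=8
  Job 4: p=3, d=25, C=24, tardiness=max(0,24-25)=0
  Job 5: p=10, d=27, C=34, tardiness=max(0,34-27)=7
Total tardiness = 22

22


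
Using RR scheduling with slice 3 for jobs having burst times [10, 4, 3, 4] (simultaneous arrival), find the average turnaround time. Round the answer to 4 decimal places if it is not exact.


Time quantum = 3
Execution trace:
  J1 runs 3 units, time = 3
  J2 runs 3 units, time = 6
  J3 runs 3 units, time = 9
  J4 runs 3 units, time = 12
  J1 runs 3 units, time = 15
  J2 runs 1 units, time = 16
  J4 runs 1 units, time = 17
  J1 runs 3 units, time = 20
  J1 runs 1 units, time = 21
Finish times: [21, 16, 9, 17]
Average turnaround = 63/4 = 15.75

15.75


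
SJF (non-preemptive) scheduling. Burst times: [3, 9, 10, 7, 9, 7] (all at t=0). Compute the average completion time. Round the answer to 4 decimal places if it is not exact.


SJF order (ascending): [3, 7, 7, 9, 9, 10]
Completion times:
  Job 1: burst=3, C=3
  Job 2: burst=7, C=10
  Job 3: burst=7, C=17
  Job 4: burst=9, C=26
  Job 5: burst=9, C=35
  Job 6: burst=10, C=45
Average completion = 136/6 = 22.6667

22.6667


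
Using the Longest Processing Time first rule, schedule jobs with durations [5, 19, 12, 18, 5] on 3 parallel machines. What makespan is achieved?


Sort jobs in decreasing order (LPT): [19, 18, 12, 5, 5]
Assign each job to the least loaded machine:
  Machine 1: jobs [19], load = 19
  Machine 2: jobs [18], load = 18
  Machine 3: jobs [12, 5, 5], load = 22
Makespan = max load = 22

22


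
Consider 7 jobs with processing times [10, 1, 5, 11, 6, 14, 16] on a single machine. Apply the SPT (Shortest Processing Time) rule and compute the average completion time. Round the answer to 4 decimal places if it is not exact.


Sort jobs by processing time (SPT order): [1, 5, 6, 10, 11, 14, 16]
Compute completion times sequentially:
  Job 1: processing = 1, completes at 1
  Job 2: processing = 5, completes at 6
  Job 3: processing = 6, completes at 12
  Job 4: processing = 10, completes at 22
  Job 5: processing = 11, completes at 33
  Job 6: processing = 14, completes at 47
  Job 7: processing = 16, completes at 63
Sum of completion times = 184
Average completion time = 184/7 = 26.2857

26.2857


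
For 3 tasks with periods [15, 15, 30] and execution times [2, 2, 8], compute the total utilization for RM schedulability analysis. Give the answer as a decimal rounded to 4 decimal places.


Compute individual utilizations (exact fractions):
  Task 1: C/T = 2/15 (approx. 0.1333)
  Task 2: C/T = 2/15 (approx. 0.1333)
  Task 3: C/T = 8/30 = 4/15 (approx. 0.2667)
Total utilization U = 2/15 + 2/15 + 4/15 = 8/15
Rounded to 4 decimal places: U = 0.5333
RM (Liu & Layland) bound for 3 tasks = 0.779763; compare with U = 8/15 (approx. 0.533333)
U <= bound, so schedulable by RM sufficient condition.

0.5333


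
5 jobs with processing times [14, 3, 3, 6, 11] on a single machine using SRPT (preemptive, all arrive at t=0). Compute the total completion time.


Since all jobs arrive at t=0, SRPT equals SPT ordering.
SPT order: [3, 3, 6, 11, 14]
Completion times:
  Job 1: p=3, C=3
  Job 2: p=3, C=6
  Job 3: p=6, C=12
  Job 4: p=11, C=23
  Job 5: p=14, C=37
Total completion time = 3 + 6 + 12 + 23 + 37 = 81

81


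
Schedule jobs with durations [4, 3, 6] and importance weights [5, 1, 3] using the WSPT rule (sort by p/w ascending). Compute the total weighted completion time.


Compute p/w ratios and sort ascending (WSPT): [(4, 5), (6, 3), (3, 1)]
Compute weighted completion times:
  Job (p=4,w=5): C=4, w*C=5*4=20
  Job (p=6,w=3): C=10, w*C=3*10=30
  Job (p=3,w=1): C=13, w*C=1*13=13
Total weighted completion time = 63

63


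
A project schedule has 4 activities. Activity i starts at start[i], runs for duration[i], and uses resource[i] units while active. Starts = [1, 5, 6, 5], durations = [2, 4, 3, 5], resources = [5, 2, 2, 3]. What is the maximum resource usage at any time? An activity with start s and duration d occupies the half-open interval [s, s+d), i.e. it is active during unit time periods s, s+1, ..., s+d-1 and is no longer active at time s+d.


Each activity i is active on [start_i, start_i + duration_i).
Compute total resource usage per time slot:
  t=0: active resources = [], total = 0
  t=1: active resources = [5], total = 5
  t=2: active resources = [5], total = 5
  t=3: active resources = [], total = 0
  t=4: active resources = [], total = 0
  t=5: active resources = [2, 3], total = 5
  t=6: active resources = [2, 2, 3], total = 7
  t=7: active resources = [2, 2, 3], total = 7
  t=8: active resources = [2, 2, 3], total = 7
  t=9: active resources = [3], total = 3
Peak resource demand = 7

7


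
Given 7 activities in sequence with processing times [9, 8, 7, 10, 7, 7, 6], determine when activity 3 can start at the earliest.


Activity 3 starts after activities 1 through 2 complete.
Predecessor durations: [9, 8]
ES = 9 + 8 = 17

17


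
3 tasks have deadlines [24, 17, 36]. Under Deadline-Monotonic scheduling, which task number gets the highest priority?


Sort tasks by relative deadline (ascending):
  Task 2: deadline = 17
  Task 1: deadline = 24
  Task 3: deadline = 36
Priority order (highest first): [2, 1, 3]
Highest priority task = 2

2


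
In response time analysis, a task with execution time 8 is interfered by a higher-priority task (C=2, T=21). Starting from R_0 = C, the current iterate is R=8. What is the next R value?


R_next = C + ceil(R_prev / T_hp) * C_hp
ceil(8 / 21) = ceil(0.381) = 1
Interference = 1 * 2 = 2
R_next = 8 + 2 = 10

10


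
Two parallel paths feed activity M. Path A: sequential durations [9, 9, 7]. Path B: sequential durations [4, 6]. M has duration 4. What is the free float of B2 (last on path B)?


ES(B2) = sum of predecessors on chain B = 4
EF(B2) = ES + duration = 4 + 6 = 10
Successor of B2 is M. ES(M) = max(sum(A), sum(B)) = max(25, 10) = 25
Free float = ES(successor) - EF(current) = 25 - 10 = 15

15


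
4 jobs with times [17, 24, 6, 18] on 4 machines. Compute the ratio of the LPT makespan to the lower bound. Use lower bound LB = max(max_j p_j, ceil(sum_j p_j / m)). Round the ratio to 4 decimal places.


LPT order: [24, 18, 17, 6]
Machine loads after assignment: [24, 18, 17, 6]
LPT makespan = 24
Lower bound = max(max_job, ceil(total/4)) = max(24, 17) = 24
Ratio = 24 / 24 = 1.0

1.0


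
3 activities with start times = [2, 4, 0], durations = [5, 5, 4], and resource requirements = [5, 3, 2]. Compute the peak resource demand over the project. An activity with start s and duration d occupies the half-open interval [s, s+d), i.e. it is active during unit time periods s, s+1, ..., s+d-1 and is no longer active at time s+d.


Each activity i is active on [start_i, start_i + duration_i).
Compute total resource usage per time slot:
  t=0: active resources = [2], total = 2
  t=1: active resources = [2], total = 2
  t=2: active resources = [5, 2], total = 7
  t=3: active resources = [5, 2], total = 7
  t=4: active resources = [5, 3], total = 8
  t=5: active resources = [5, 3], total = 8
  t=6: active resources = [5, 3], total = 8
  t=7: active resources = [3], total = 3
  t=8: active resources = [3], total = 3
Peak resource demand = 8

8


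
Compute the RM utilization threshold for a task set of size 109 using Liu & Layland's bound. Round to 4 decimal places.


Compute 2^(1/109) = 1.0063794108
Subtract 1: 1.0063794108 - 1 = 0.0063794108
Multiply by n: 109 * 0.0063794108 = 0.6953557772
Round to 4 dp: 0.6954

0.6954


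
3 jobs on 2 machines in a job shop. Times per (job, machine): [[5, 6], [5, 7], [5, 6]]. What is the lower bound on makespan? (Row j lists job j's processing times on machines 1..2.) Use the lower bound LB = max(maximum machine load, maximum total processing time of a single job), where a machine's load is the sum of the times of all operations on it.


Machine loads:
  Machine 1: 5 + 5 + 5 = 15
  Machine 2: 6 + 7 + 6 = 19
Max machine load = 19
Job totals:
  Job 1: 11
  Job 2: 12
  Job 3: 11
Max job total = 12
Lower bound = max(19, 12) = 19

19


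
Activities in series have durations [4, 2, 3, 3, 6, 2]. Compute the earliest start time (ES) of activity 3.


Activity 3 starts after activities 1 through 2 complete.
Predecessor durations: [4, 2]
ES = 4 + 2 = 6

6


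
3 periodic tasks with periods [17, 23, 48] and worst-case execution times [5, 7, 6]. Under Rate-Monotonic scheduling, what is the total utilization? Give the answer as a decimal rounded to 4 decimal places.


Compute individual utilizations (exact fractions):
  Task 1: C/T = 5/17 (approx. 0.2941)
  Task 2: C/T = 7/23 (approx. 0.3043)
  Task 3: C/T = 6/48 = 1/8 (approx. 0.125)
Total utilization U = 5/17 + 7/23 + 1/8 = 2263/3128
Rounded to 4 decimal places: U = 0.7235
RM (Liu & Layland) bound for 3 tasks = 0.779763; compare with U = 2263/3128 (approx. 0.723465)
U <= bound, so schedulable by RM sufficient condition.

0.7235


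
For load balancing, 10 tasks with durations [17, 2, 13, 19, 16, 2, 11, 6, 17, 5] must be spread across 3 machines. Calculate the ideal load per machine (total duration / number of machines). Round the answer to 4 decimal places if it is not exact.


Total processing time = 17 + 2 + 13 + 19 + 16 + 2 + 11 + 6 + 17 + 5 = 108
Number of machines = 3
Ideal balanced load = 108 / 3 = 36.0

36.0


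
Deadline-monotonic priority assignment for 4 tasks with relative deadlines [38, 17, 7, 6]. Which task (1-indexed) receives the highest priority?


Sort tasks by relative deadline (ascending):
  Task 4: deadline = 6
  Task 3: deadline = 7
  Task 2: deadline = 17
  Task 1: deadline = 38
Priority order (highest first): [4, 3, 2, 1]
Highest priority task = 4

4


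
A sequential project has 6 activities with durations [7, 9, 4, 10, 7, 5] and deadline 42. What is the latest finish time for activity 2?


LF(activity 2) = deadline - sum of successor durations
Successors: activities 3 through 6 with durations [4, 10, 7, 5]
Sum of successor durations = 26
LF = 42 - 26 = 16

16


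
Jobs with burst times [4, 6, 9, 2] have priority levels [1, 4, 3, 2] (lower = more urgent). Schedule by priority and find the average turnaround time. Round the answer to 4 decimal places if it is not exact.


Sort by priority (ascending = highest first):
Order: [(1, 4), (2, 2), (3, 9), (4, 6)]
Completion times:
  Priority 1, burst=4, C=4
  Priority 2, burst=2, C=6
  Priority 3, burst=9, C=15
  Priority 4, burst=6, C=21
Average turnaround = 46/4 = 11.5

11.5


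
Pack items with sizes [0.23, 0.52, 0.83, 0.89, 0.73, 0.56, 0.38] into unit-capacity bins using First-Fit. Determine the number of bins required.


Place items sequentially using First-Fit:
  Item 0.23 -> new Bin 1
  Item 0.52 -> Bin 1 (now 0.75)
  Item 0.83 -> new Bin 2
  Item 0.89 -> new Bin 3
  Item 0.73 -> new Bin 4
  Item 0.56 -> new Bin 5
  Item 0.38 -> Bin 5 (now 0.94)
Total bins used = 5

5


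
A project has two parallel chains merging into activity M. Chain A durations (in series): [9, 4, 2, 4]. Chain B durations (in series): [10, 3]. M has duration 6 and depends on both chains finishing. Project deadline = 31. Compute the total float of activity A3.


Forward pass: ES(A3) = sum of predecessors on chain A = 13
EF = ES + duration = 13 + 2 = 15
Backward pass: LF(M) = deadline = 31; LS(M) = 31 - 6 = 25
LF(A3) = LS(M) - sum(successors on chain A) = 25 - 4 = 21
LS = LF - duration = 21 - 2 = 19
Total float = LS - ES = 19 - 13 = 6

6


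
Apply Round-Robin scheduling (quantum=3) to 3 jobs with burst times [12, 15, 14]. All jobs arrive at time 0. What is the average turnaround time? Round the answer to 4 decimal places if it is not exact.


Time quantum = 3
Execution trace:
  J1 runs 3 units, time = 3
  J2 runs 3 units, time = 6
  J3 runs 3 units, time = 9
  J1 runs 3 units, time = 12
  J2 runs 3 units, time = 15
  J3 runs 3 units, time = 18
  J1 runs 3 units, time = 21
  J2 runs 3 units, time = 24
  J3 runs 3 units, time = 27
  J1 runs 3 units, time = 30
  J2 runs 3 units, time = 33
  J3 runs 3 units, time = 36
  J2 runs 3 units, time = 39
  J3 runs 2 units, time = 41
Finish times: [30, 39, 41]
Average turnaround = 110/3 = 36.6667

36.6667


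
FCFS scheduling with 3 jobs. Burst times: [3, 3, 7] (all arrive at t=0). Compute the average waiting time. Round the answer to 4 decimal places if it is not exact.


FCFS order (as given): [3, 3, 7]
Waiting times:
  Job 1: wait = 0
  Job 2: wait = 3
  Job 3: wait = 6
Sum of waiting times = 9
Average waiting time = 9/3 = 3.0

3.0


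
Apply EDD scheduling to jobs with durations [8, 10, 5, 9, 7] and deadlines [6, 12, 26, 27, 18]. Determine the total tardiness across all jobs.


Sort by due date (EDD order): [(8, 6), (10, 12), (7, 18), (5, 26), (9, 27)]
Compute completion times and tardiness:
  Job 1: p=8, d=6, C=8, tardiness=max(0,8-6)=2
  Job 2: p=10, d=12, C=18, tardiness=max(0,18-12)=6
  Job 3: p=7, d=18, C=25, tardiness=max(0,25-18)=7
  Job 4: p=5, d=26, C=30, tardiness=max(0,30-26)=4
  Job 5: p=9, d=27, C=39, tardiness=max(0,39-27)=12
Total tardiness = 31

31


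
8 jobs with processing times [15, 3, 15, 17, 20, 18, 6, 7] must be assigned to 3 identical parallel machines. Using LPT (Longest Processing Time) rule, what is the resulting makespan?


Sort jobs in decreasing order (LPT): [20, 18, 17, 15, 15, 7, 6, 3]
Assign each job to the least loaded machine:
  Machine 1: jobs [20, 7, 6], load = 33
  Machine 2: jobs [18, 15], load = 33
  Machine 3: jobs [17, 15, 3], load = 35
Makespan = max load = 35

35


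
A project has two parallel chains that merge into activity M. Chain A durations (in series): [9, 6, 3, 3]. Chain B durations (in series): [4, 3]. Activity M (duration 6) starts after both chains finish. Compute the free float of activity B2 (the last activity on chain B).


ES(B2) = sum of predecessors on chain B = 4
EF(B2) = ES + duration = 4 + 3 = 7
Successor of B2 is M. ES(M) = max(sum(A), sum(B)) = max(21, 7) = 21
Free float = ES(successor) - EF(current) = 21 - 7 = 14

14


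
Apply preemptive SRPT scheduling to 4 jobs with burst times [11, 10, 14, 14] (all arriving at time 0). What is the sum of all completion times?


Since all jobs arrive at t=0, SRPT equals SPT ordering.
SPT order: [10, 11, 14, 14]
Completion times:
  Job 1: p=10, C=10
  Job 2: p=11, C=21
  Job 3: p=14, C=35
  Job 4: p=14, C=49
Total completion time = 10 + 21 + 35 + 49 = 115

115


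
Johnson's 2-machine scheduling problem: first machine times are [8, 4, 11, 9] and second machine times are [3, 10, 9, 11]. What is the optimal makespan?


Apply Johnson's rule:
  Group 1 (a <= b): [(2, 4, 10), (4, 9, 11)]
  Group 2 (a > b): [(3, 11, 9), (1, 8, 3)]
Optimal job order: [2, 4, 3, 1]
Schedule:
  Job 2: M1 done at 4, M2 done at 14
  Job 4: M1 done at 13, M2 done at 25
  Job 3: M1 done at 24, M2 done at 34
  Job 1: M1 done at 32, M2 done at 37
Makespan = 37

37


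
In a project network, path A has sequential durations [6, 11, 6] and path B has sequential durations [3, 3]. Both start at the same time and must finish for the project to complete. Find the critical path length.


Path A total = 6 + 11 + 6 = 23
Path B total = 3 + 3 = 6
Critical path = longest path = max(23, 6) = 23

23


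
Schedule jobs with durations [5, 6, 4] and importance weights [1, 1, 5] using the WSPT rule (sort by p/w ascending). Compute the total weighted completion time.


Compute p/w ratios and sort ascending (WSPT): [(4, 5), (5, 1), (6, 1)]
Compute weighted completion times:
  Job (p=4,w=5): C=4, w*C=5*4=20
  Job (p=5,w=1): C=9, w*C=1*9=9
  Job (p=6,w=1): C=15, w*C=1*15=15
Total weighted completion time = 44

44


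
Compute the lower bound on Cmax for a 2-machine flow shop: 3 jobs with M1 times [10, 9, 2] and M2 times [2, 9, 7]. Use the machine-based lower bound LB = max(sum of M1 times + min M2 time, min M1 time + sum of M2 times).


LB1 = sum(M1 times) + min(M2 times) = 21 + 2 = 23
LB2 = min(M1 times) + sum(M2 times) = 2 + 18 = 20
Lower bound = max(LB1, LB2) = max(23, 20) = 23

23


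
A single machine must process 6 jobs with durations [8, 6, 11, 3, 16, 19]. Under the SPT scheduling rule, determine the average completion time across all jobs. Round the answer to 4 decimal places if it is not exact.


Sort jobs by processing time (SPT order): [3, 6, 8, 11, 16, 19]
Compute completion times sequentially:
  Job 1: processing = 3, completes at 3
  Job 2: processing = 6, completes at 9
  Job 3: processing = 8, completes at 17
  Job 4: processing = 11, completes at 28
  Job 5: processing = 16, completes at 44
  Job 6: processing = 19, completes at 63
Sum of completion times = 164
Average completion time = 164/6 = 27.3333

27.3333


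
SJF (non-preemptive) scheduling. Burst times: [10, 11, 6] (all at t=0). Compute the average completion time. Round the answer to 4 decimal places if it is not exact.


SJF order (ascending): [6, 10, 11]
Completion times:
  Job 1: burst=6, C=6
  Job 2: burst=10, C=16
  Job 3: burst=11, C=27
Average completion = 49/3 = 16.3333

16.3333


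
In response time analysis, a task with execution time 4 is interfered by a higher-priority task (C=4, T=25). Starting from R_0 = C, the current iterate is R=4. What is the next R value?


R_next = C + ceil(R_prev / T_hp) * C_hp
ceil(4 / 25) = ceil(0.16) = 1
Interference = 1 * 4 = 4
R_next = 4 + 4 = 8

8


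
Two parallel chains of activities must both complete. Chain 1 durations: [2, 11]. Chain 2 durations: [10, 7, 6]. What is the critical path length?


Path A total = 2 + 11 = 13
Path B total = 10 + 7 + 6 = 23
Critical path = longest path = max(13, 23) = 23

23


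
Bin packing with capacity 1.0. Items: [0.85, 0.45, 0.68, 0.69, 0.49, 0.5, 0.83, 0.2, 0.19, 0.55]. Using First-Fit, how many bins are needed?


Place items sequentially using First-Fit:
  Item 0.85 -> new Bin 1
  Item 0.45 -> new Bin 2
  Item 0.68 -> new Bin 3
  Item 0.69 -> new Bin 4
  Item 0.49 -> Bin 2 (now 0.94)
  Item 0.5 -> new Bin 5
  Item 0.83 -> new Bin 6
  Item 0.2 -> Bin 3 (now 0.88)
  Item 0.19 -> Bin 4 (now 0.88)
  Item 0.55 -> new Bin 7
Total bins used = 7

7


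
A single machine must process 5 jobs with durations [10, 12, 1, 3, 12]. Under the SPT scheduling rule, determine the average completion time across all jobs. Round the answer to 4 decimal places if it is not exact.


Sort jobs by processing time (SPT order): [1, 3, 10, 12, 12]
Compute completion times sequentially:
  Job 1: processing = 1, completes at 1
  Job 2: processing = 3, completes at 4
  Job 3: processing = 10, completes at 14
  Job 4: processing = 12, completes at 26
  Job 5: processing = 12, completes at 38
Sum of completion times = 83
Average completion time = 83/5 = 16.6

16.6


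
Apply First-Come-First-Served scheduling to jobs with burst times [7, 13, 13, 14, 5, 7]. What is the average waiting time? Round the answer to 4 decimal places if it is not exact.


FCFS order (as given): [7, 13, 13, 14, 5, 7]
Waiting times:
  Job 1: wait = 0
  Job 2: wait = 7
  Job 3: wait = 20
  Job 4: wait = 33
  Job 5: wait = 47
  Job 6: wait = 52
Sum of waiting times = 159
Average waiting time = 159/6 = 26.5

26.5


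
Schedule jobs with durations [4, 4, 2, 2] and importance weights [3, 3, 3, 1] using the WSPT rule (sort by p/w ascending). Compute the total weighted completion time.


Compute p/w ratios and sort ascending (WSPT): [(2, 3), (4, 3), (4, 3), (2, 1)]
Compute weighted completion times:
  Job (p=2,w=3): C=2, w*C=3*2=6
  Job (p=4,w=3): C=6, w*C=3*6=18
  Job (p=4,w=3): C=10, w*C=3*10=30
  Job (p=2,w=1): C=12, w*C=1*12=12
Total weighted completion time = 66

66


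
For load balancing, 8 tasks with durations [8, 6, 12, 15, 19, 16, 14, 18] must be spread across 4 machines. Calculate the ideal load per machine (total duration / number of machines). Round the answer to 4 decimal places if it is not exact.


Total processing time = 8 + 6 + 12 + 15 + 19 + 16 + 14 + 18 = 108
Number of machines = 4
Ideal balanced load = 108 / 4 = 27.0

27.0


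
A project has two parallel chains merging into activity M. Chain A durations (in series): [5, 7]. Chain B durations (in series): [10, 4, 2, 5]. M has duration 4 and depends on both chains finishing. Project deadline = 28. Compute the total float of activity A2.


Forward pass: ES(A2) = sum of predecessors on chain A = 5
EF = ES + duration = 5 + 7 = 12
Backward pass: LF(M) = deadline = 28; LS(M) = 28 - 4 = 24
LF(A2) = LS(M) - sum(successors on chain A) = 24 - 0 = 24
LS = LF - duration = 24 - 7 = 17
Total float = LS - ES = 17 - 5 = 12

12


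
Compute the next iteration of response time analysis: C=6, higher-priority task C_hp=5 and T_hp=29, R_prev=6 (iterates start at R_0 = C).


R_next = C + ceil(R_prev / T_hp) * C_hp
ceil(6 / 29) = ceil(0.2069) = 1
Interference = 1 * 5 = 5
R_next = 6 + 5 = 11

11


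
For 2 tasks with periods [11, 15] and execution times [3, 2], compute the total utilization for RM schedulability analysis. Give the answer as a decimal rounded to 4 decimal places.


Compute individual utilizations (exact fractions):
  Task 1: C/T = 3/11 (approx. 0.2727)
  Task 2: C/T = 2/15 (approx. 0.1333)
Total utilization U = 3/11 + 2/15 = 67/165
Rounded to 4 decimal places: U = 0.4061
RM (Liu & Layland) bound for 2 tasks = 0.828427; compare with U = 67/165 (approx. 0.406061)
U <= bound, so schedulable by RM sufficient condition.

0.4061


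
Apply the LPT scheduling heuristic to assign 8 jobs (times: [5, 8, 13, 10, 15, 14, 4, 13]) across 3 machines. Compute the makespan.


Sort jobs in decreasing order (LPT): [15, 14, 13, 13, 10, 8, 5, 4]
Assign each job to the least loaded machine:
  Machine 1: jobs [15, 8, 5], load = 28
  Machine 2: jobs [14, 10, 4], load = 28
  Machine 3: jobs [13, 13], load = 26
Makespan = max load = 28

28


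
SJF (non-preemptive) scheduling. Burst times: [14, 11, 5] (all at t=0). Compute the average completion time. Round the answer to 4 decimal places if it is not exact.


SJF order (ascending): [5, 11, 14]
Completion times:
  Job 1: burst=5, C=5
  Job 2: burst=11, C=16
  Job 3: burst=14, C=30
Average completion = 51/3 = 17.0

17.0


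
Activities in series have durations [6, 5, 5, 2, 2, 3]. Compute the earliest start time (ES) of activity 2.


Activity 2 starts after activities 1 through 1 complete.
Predecessor durations: [6]
ES = 6 = 6

6


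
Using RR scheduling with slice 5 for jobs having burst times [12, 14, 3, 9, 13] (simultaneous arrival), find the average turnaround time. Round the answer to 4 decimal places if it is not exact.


Time quantum = 5
Execution trace:
  J1 runs 5 units, time = 5
  J2 runs 5 units, time = 10
  J3 runs 3 units, time = 13
  J4 runs 5 units, time = 18
  J5 runs 5 units, time = 23
  J1 runs 5 units, time = 28
  J2 runs 5 units, time = 33
  J4 runs 4 units, time = 37
  J5 runs 5 units, time = 42
  J1 runs 2 units, time = 44
  J2 runs 4 units, time = 48
  J5 runs 3 units, time = 51
Finish times: [44, 48, 13, 37, 51]
Average turnaround = 193/5 = 38.6

38.6


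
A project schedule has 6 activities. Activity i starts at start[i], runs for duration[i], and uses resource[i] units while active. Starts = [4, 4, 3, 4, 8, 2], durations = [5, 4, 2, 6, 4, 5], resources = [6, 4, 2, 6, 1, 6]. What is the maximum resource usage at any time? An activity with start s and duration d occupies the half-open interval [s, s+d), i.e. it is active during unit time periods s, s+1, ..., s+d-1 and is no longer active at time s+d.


Each activity i is active on [start_i, start_i + duration_i).
Compute total resource usage per time slot:
  t=0: active resources = [], total = 0
  t=1: active resources = [], total = 0
  t=2: active resources = [6], total = 6
  t=3: active resources = [2, 6], total = 8
  t=4: active resources = [6, 4, 2, 6, 6], total = 24
  t=5: active resources = [6, 4, 6, 6], total = 22
  t=6: active resources = [6, 4, 6, 6], total = 22
  t=7: active resources = [6, 4, 6], total = 16
  t=8: active resources = [6, 6, 1], total = 13
  t=9: active resources = [6, 1], total = 7
  t=10: active resources = [1], total = 1
  t=11: active resources = [1], total = 1
Peak resource demand = 24

24
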